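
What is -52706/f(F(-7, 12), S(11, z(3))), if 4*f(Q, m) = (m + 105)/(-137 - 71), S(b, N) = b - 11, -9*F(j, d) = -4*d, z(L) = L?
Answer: 43851392/105 ≈ 4.1763e+5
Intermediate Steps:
F(j, d) = 4*d/9 (F(j, d) = -(-4)*d/9 = 4*d/9)
S(b, N) = -11 + b
f(Q, m) = -105/832 - m/832 (f(Q, m) = ((m + 105)/(-137 - 71))/4 = ((105 + m)/(-208))/4 = ((105 + m)*(-1/208))/4 = (-105/208 - m/208)/4 = -105/832 - m/832)
-52706/f(F(-7, 12), S(11, z(3))) = -52706/(-105/832 - (-11 + 11)/832) = -52706/(-105/832 - 1/832*0) = -52706/(-105/832 + 0) = -52706/(-105/832) = -52706*(-832/105) = 43851392/105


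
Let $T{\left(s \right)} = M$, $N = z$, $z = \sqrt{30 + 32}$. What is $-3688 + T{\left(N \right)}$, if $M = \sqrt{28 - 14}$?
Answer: $-3688 + \sqrt{14} \approx -3684.3$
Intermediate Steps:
$z = \sqrt{62} \approx 7.874$
$N = \sqrt{62} \approx 7.874$
$M = \sqrt{14} \approx 3.7417$
$T{\left(s \right)} = \sqrt{14}$
$-3688 + T{\left(N \right)} = -3688 + \sqrt{14}$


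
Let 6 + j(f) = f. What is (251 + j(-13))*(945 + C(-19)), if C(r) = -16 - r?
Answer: 219936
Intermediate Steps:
j(f) = -6 + f
(251 + j(-13))*(945 + C(-19)) = (251 + (-6 - 13))*(945 + (-16 - 1*(-19))) = (251 - 19)*(945 + (-16 + 19)) = 232*(945 + 3) = 232*948 = 219936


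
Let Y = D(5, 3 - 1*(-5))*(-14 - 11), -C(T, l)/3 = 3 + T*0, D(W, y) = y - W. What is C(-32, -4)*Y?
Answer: 675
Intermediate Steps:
C(T, l) = -9 (C(T, l) = -3*(3 + T*0) = -3*(3 + 0) = -3*3 = -9)
Y = -75 (Y = ((3 - 1*(-5)) - 1*5)*(-14 - 11) = ((3 + 5) - 5)*(-25) = (8 - 5)*(-25) = 3*(-25) = -75)
C(-32, -4)*Y = -9*(-75) = 675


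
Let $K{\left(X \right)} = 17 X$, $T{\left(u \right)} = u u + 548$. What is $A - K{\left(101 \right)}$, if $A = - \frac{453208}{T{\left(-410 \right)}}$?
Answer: $- \frac{36252728}{21081} \approx -1719.7$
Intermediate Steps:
$T{\left(u \right)} = 548 + u^{2}$ ($T{\left(u \right)} = u^{2} + 548 = 548 + u^{2}$)
$A = - \frac{56651}{21081}$ ($A = - \frac{453208}{548 + \left(-410\right)^{2}} = - \frac{453208}{548 + 168100} = - \frac{453208}{168648} = \left(-453208\right) \frac{1}{168648} = - \frac{56651}{21081} \approx -2.6873$)
$A - K{\left(101 \right)} = - \frac{56651}{21081} - 17 \cdot 101 = - \frac{56651}{21081} - 1717 = - \frac{36252728}{21081}$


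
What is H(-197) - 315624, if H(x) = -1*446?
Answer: -316070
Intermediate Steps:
H(x) = -446
H(-197) - 315624 = -446 - 315624 = -316070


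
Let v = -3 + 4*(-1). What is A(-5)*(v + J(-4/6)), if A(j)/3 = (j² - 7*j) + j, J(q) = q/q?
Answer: -990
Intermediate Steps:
J(q) = 1
A(j) = -18*j + 3*j² (A(j) = 3*((j² - 7*j) + j) = 3*(j² - 6*j) = -18*j + 3*j²)
v = -7 (v = -3 - 4 = -7)
A(-5)*(v + J(-4/6)) = (3*(-5)*(-6 - 5))*(-7 + 1) = (3*(-5)*(-11))*(-6) = 165*(-6) = -990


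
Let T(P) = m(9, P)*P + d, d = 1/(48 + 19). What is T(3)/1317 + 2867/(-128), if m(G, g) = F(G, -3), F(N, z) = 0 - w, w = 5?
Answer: -253109725/11294592 ≈ -22.410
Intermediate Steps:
F(N, z) = -5 (F(N, z) = 0 - 1*5 = 0 - 5 = -5)
m(G, g) = -5
d = 1/67 ≈ 0.014925
T(P) = 1/67 - 5*P (T(P) = -5*P + 1/67 = 1/67 - 5*P)
T(3)/1317 + 2867/(-128) = (1/67 - 5*3)/1317 + 2867/(-128) = (1/67 - 15)*(1/1317) + 2867*(-1/128) = -1004/67*1/1317 - 2867/128 = -1004/88239 - 2867/128 = -253109725/11294592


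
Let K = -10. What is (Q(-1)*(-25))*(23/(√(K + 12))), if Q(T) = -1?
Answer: 575*√2/2 ≈ 406.59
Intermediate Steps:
(Q(-1)*(-25))*(23/(√(K + 12))) = (-1*(-25))*(23/(√(-10 + 12))) = 25*(23/(√2)) = 25*(23*(√2/2)) = 25*(23*√2/2) = 575*√2/2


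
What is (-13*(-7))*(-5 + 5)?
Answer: 0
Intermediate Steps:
(-13*(-7))*(-5 + 5) = 91*0 = 0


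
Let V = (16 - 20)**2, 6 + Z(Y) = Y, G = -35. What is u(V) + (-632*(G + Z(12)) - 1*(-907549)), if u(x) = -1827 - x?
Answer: 924034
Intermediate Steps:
Z(Y) = -6 + Y
V = 16 (V = (-4)**2 = 16)
u(V) + (-632*(G + Z(12)) - 1*(-907549)) = (-1827 - 1*16) + (-632*(-35 + (-6 + 12)) - 1*(-907549)) = (-1827 - 16) + (-632*(-35 + 6) + 907549) = -1843 + (-632*(-29) + 907549) = -1843 + (18328 + 907549) = -1843 + 925877 = 924034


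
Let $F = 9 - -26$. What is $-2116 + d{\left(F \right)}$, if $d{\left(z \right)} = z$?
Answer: $-2081$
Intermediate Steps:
$F = 35$ ($F = 9 + 26 = 35$)
$-2116 + d{\left(F \right)} = -2116 + 35 = -2081$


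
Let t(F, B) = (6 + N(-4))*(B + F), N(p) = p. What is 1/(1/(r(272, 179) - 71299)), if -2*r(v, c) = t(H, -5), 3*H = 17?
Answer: -213899/3 ≈ -71300.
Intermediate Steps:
H = 17/3 (H = (⅓)*17 = 17/3 ≈ 5.6667)
t(F, B) = 2*B + 2*F (t(F, B) = (6 - 4)*(B + F) = 2*(B + F) = 2*B + 2*F)
r(v, c) = -⅔ (r(v, c) = -(2*(-5) + 2*(17/3))/2 = -(-10 + 34/3)/2 = -½*4/3 = -⅔)
1/(1/(r(272, 179) - 71299)) = 1/(1/(-⅔ - 71299)) = 1/(1/(-213899/3)) = 1/(-3/213899) = -213899/3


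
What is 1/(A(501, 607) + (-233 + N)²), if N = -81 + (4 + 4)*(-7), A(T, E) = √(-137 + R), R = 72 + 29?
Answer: 34225/4685402509 - 3*I/9370805018 ≈ 7.3046e-6 - 3.2014e-10*I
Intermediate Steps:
R = 101
A(T, E) = 6*I (A(T, E) = √(-137 + 101) = √(-36) = 6*I)
N = -137 (N = -81 + 8*(-7) = -81 - 56 = -137)
1/(A(501, 607) + (-233 + N)²) = 1/(6*I + (-233 - 137)²) = 1/(6*I + (-370)²) = 1/(6*I + 136900) = 1/(136900 + 6*I) = (136900 - 6*I)/18741610036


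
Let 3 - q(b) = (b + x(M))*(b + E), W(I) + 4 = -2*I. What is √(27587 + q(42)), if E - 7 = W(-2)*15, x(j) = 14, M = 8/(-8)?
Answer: √24846 ≈ 157.63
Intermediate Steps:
W(I) = -4 - 2*I
M = -1 (M = 8*(-⅛) = -1)
E = 7 (E = 7 + (-4 - 2*(-2))*15 = 7 + (-4 + 4)*15 = 7 + 0*15 = 7 + 0 = 7)
q(b) = 3 - (7 + b)*(14 + b) (q(b) = 3 - (b + 14)*(b + 7) = 3 - (14 + b)*(7 + b) = 3 - (7 + b)*(14 + b))
√(27587 + q(42)) = √(27587 + (-95 - 1*42² - 21*42)) = √(27587 + (-95 - 1*1764 - 882)) = √(27587 + (-95 - 1764 - 882)) = √(27587 - 2741) = √24846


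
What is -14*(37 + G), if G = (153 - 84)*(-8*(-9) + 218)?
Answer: -280658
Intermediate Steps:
G = 20010 (G = 69*(72 + 218) = 69*290 = 20010)
-14*(37 + G) = -14*(37 + 20010) = -14*20047 = -280658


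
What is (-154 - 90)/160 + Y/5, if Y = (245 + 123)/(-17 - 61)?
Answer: -3851/1560 ≈ -2.4686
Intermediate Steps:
Y = -184/39 (Y = 368/(-78) = 368*(-1/78) = -184/39 ≈ -4.7179)
(-154 - 90)/160 + Y/5 = (-154 - 90)/160 - 184/39/5 = -244*1/160 - 184/39*1/5 = -61/40 - 184/195 = -3851/1560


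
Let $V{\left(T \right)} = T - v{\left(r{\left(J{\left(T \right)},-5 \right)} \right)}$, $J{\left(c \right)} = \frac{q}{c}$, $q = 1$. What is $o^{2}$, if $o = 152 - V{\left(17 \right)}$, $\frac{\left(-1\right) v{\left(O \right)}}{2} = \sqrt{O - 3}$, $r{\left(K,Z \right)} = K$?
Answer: $\frac{309625}{17} - \frac{2700 i \sqrt{34}}{17} \approx 18213.0 - 926.09 i$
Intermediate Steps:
$J{\left(c \right)} = \frac{1}{c}$ ($J{\left(c \right)} = 1 \frac{1}{c} = \frac{1}{c}$)
$v{\left(O \right)} = - 2 \sqrt{-3 + O}$ ($v{\left(O \right)} = - 2 \sqrt{O - 3} = - 2 \sqrt{-3 + O}$)
$V{\left(T \right)} = T + 2 \sqrt{-3 + \frac{1}{T}}$ ($V{\left(T \right)} = T - - 2 \sqrt{-3 + \frac{1}{T}} = T + 2 \sqrt{-3 + \frac{1}{T}}$)
$o = 135 - \frac{10 i \sqrt{34}}{17}$ ($o = 152 - \left(17 + 2 \sqrt{-3 + \frac{1}{17}}\right) = 152 - \left(17 + 2 \sqrt{- \frac{50}{17}}\right) = 152 - \left(17 + 2 \frac{5 i \sqrt{34}}{17}\right) = 152 - \left(17 + \frac{10 i \sqrt{34}}{17}\right) = 135 - \frac{10 i \sqrt{34}}{17} \approx 135.0 - 3.43 i$)
$o^{2} = \left(135 - \frac{10 i \sqrt{34}}{17}\right)^{2}$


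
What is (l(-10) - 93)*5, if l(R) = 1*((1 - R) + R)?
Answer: -460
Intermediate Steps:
l(R) = 1 (l(R) = 1*1 = 1)
(l(-10) - 93)*5 = (1 - 93)*5 = -92*5 = -460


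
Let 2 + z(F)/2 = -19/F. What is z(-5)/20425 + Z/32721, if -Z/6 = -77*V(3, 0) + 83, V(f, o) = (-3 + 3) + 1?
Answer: -1029174/1113877375 ≈ -0.00092396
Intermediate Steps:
V(f, o) = 1 (V(f, o) = 0 + 1 = 1)
Z = -36 (Z = -6*(-77*1 + 83) = -6*(-77 + 83) = -6*6 = -36)
z(F) = -4 - 38/F (z(F) = -4 + 2*(-19/F) = -4 - 38/F)
z(-5)/20425 + Z/32721 = (-4 - 38/(-5))/20425 - 36/32721 = (-4 - 38*(-⅕))*(1/20425) - 36*1/32721 = (-4 + 38/5)*(1/20425) - 12/10907 = (18/5)*(1/20425) - 12/10907 = 18/102125 - 12/10907 = -1029174/1113877375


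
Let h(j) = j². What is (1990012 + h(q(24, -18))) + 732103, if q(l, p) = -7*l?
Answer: 2750339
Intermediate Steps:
(1990012 + h(q(24, -18))) + 732103 = (1990012 + (-7*24)²) + 732103 = (1990012 + (-168)²) + 732103 = (1990012 + 28224) + 732103 = 2018236 + 732103 = 2750339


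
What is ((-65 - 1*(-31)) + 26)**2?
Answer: 64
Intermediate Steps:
((-65 - 1*(-31)) + 26)**2 = ((-65 + 31) + 26)**2 = (-34 + 26)**2 = (-8)**2 = 64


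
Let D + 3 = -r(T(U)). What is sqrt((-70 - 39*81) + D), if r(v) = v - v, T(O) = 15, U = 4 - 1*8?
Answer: 4*I*sqrt(202) ≈ 56.851*I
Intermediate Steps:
U = -4 (U = 4 - 8 = -4)
r(v) = 0
D = -3 (D = -3 - 1*0 = -3 + 0 = -3)
sqrt((-70 - 39*81) + D) = sqrt((-70 - 39*81) - 3) = sqrt((-70 - 3159) - 3) = sqrt(-3229 - 3) = sqrt(-3232) = 4*I*sqrt(202)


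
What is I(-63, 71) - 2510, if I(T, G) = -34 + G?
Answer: -2473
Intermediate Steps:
I(-63, 71) - 2510 = (-34 + 71) - 2510 = 37 - 2510 = -2473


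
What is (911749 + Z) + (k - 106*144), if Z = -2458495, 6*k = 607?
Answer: -9371453/6 ≈ -1.5619e+6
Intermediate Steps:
k = 607/6 (k = (⅙)*607 = 607/6 ≈ 101.17)
(911749 + Z) + (k - 106*144) = (911749 - 2458495) + (607/6 - 106*144) = -1546746 + (607/6 - 15264) = -1546746 - 90977/6 = -9371453/6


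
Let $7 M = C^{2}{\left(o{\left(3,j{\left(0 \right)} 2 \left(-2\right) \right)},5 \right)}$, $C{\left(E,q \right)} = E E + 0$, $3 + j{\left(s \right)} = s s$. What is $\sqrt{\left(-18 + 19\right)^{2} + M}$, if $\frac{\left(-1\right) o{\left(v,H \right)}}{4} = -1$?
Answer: $\frac{\sqrt{1841}}{7} \approx 6.1296$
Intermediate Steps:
$j{\left(s \right)} = -3 + s^{2}$ ($j{\left(s \right)} = -3 + s s = -3 + s^{2}$)
$o{\left(v,H \right)} = 4$ ($o{\left(v,H \right)} = \left(-4\right) \left(-1\right) = 4$)
$C{\left(E,q \right)} = E^{2}$ ($C{\left(E,q \right)} = E^{2} + 0 = E^{2}$)
$M = \frac{256}{7}$ ($M = \frac{\left(4^{2}\right)^{2}}{7} = \frac{16^{2}}{7} = \frac{1}{7} \cdot 256 = \frac{256}{7} \approx 36.571$)
$\sqrt{\left(-18 + 19\right)^{2} + M} = \sqrt{\left(-18 + 19\right)^{2} + \frac{256}{7}} = \sqrt{1^{2} + \frac{256}{7}} = \sqrt{1 + \frac{256}{7}} = \sqrt{\frac{263}{7}} = \frac{\sqrt{1841}}{7}$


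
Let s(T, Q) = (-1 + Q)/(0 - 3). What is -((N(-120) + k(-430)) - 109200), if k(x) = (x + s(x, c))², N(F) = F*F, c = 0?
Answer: -808321/9 ≈ -89814.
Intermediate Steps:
s(T, Q) = ⅓ - Q/3 (s(T, Q) = (-1 + Q)/(-3) = (-1 + Q)*(-⅓) = ⅓ - Q/3)
N(F) = F²
k(x) = (⅓ + x)² (k(x) = (x + (⅓ - ⅓*0))² = (x + (⅓ + 0))² = (x + ⅓)² = (⅓ + x)²)
-((N(-120) + k(-430)) - 109200) = -(((-120)² + (1 + 3*(-430))²/9) - 109200) = -((14400 + (1 - 1290)²/9) - 109200) = -((14400 + (⅑)*(-1289)²) - 109200) = -((14400 + (⅑)*1661521) - 109200) = -((14400 + 1661521/9) - 109200) = -(1791121/9 - 109200) = -1*808321/9 = -808321/9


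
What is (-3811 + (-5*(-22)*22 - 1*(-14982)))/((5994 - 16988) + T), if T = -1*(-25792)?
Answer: 13591/14798 ≈ 0.91844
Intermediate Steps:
T = 25792
(-3811 + (-5*(-22)*22 - 1*(-14982)))/((5994 - 16988) + T) = (-3811 + (-5*(-22)*22 - 1*(-14982)))/((5994 - 16988) + 25792) = (-3811 + (110*22 + 14982))/(-10994 + 25792) = (-3811 + (2420 + 14982))/14798 = (-3811 + 17402)*(1/14798) = 13591*(1/14798) = 13591/14798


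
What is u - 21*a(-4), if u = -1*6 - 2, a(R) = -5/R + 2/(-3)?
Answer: -81/4 ≈ -20.250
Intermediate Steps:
a(R) = -⅔ - 5/R (a(R) = -5/R + 2*(-⅓) = -5/R - ⅔ = -⅔ - 5/R)
u = -8 (u = -6 - 2 = -8)
u - 21*a(-4) = -8 - 21*(-⅔ - 5/(-4)) = -8 - 21*(-⅔ - 5*(-¼)) = -8 - 21*(-⅔ + 5/4) = -8 - 21*7/12 = -8 - 49/4 = -81/4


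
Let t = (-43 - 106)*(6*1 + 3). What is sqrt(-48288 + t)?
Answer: I*sqrt(49629) ≈ 222.78*I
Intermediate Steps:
t = -1341 (t = -149*(6 + 3) = -149*9 = -1341)
sqrt(-48288 + t) = sqrt(-48288 - 1341) = sqrt(-49629) = I*sqrt(49629)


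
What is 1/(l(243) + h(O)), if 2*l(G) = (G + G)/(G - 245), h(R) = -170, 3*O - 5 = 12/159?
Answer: -2/583 ≈ -0.0034305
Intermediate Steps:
O = 269/159 (O = 5/3 + (12/159)/3 = 5/3 + (12*(1/159))/3 = 5/3 + (1/3)*(4/53) = 5/3 + 4/159 = 269/159 ≈ 1.6918)
l(G) = G/(-245 + G) (l(G) = ((G + G)/(G - 245))/2 = ((2*G)/(-245 + G))/2 = (2*G/(-245 + G))/2 = G/(-245 + G))
1/(l(243) + h(O)) = 1/(243/(-245 + 243) - 170) = 1/(243/(-2) - 170) = 1/(243*(-1/2) - 170) = 1/(-243/2 - 170) = 1/(-583/2) = -2/583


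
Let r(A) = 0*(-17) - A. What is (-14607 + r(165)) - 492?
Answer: -15264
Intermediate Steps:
r(A) = -A (r(A) = 0 - A = -A)
(-14607 + r(165)) - 492 = (-14607 - 1*165) - 492 = (-14607 - 165) - 492 = -14772 - 492 = -15264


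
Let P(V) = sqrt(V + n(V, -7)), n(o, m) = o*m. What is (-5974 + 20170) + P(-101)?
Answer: 14196 + sqrt(606) ≈ 14221.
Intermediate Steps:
n(o, m) = m*o
P(V) = sqrt(6)*sqrt(-V) (P(V) = sqrt(V - 7*V) = sqrt(-6*V) = sqrt(6)*sqrt(-V))
(-5974 + 20170) + P(-101) = (-5974 + 20170) + sqrt(6)*sqrt(-1*(-101)) = 14196 + sqrt(6)*sqrt(101) = 14196 + sqrt(606)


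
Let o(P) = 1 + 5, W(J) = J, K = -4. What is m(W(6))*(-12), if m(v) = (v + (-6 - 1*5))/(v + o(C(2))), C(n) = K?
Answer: 5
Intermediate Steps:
C(n) = -4
o(P) = 6
m(v) = (-11 + v)/(6 + v) (m(v) = (v + (-6 - 1*5))/(v + 6) = (v + (-6 - 5))/(6 + v) = (v - 11)/(6 + v) = (-11 + v)/(6 + v))
m(W(6))*(-12) = ((-11 + 6)/(6 + 6))*(-12) = (-5/12)*(-12) = ((1/12)*(-5))*(-12) = -5/12*(-12) = 5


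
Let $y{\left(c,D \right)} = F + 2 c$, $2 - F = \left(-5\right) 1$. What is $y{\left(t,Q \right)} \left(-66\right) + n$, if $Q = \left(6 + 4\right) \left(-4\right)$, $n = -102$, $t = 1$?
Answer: $-696$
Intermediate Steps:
$F = 7$ ($F = 2 - \left(-5\right) 1 = 2 - -5 = 2 + 5 = 7$)
$Q = -40$ ($Q = 10 \left(-4\right) = -40$)
$y{\left(c,D \right)} = 7 + 2 c$
$y{\left(t,Q \right)} \left(-66\right) + n = \left(7 + 2 \cdot 1\right) \left(-66\right) - 102 = \left(7 + 2\right) \left(-66\right) - 102 = 9 \left(-66\right) - 102 = -594 - 102 = -696$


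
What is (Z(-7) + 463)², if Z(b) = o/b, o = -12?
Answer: 10582009/49 ≈ 2.1596e+5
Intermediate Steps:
Z(b) = -12/b
(Z(-7) + 463)² = (-12/(-7) + 463)² = (-12*(-⅐) + 463)² = (12/7 + 463)² = (3253/7)² = 10582009/49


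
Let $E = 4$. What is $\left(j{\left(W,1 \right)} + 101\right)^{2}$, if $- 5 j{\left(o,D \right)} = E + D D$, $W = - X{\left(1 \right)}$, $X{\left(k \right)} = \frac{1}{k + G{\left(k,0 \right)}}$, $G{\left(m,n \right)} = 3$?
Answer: $10000$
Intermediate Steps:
$X{\left(k \right)} = \frac{1}{3 + k}$ ($X{\left(k \right)} = \frac{1}{k + 3} = \frac{1}{3 + k}$)
$W = - \frac{1}{4}$ ($W = - \frac{1}{3 + 1} = - \frac{1}{4} \approx -0.25$)
$j{\left(o,D \right)} = - \frac{4}{5} - \frac{D^{2}}{5}$ ($j{\left(o,D \right)} = - \frac{4 + D D}{5} = - \frac{4 + D^{2}}{5} = - \frac{4}{5} - \frac{D^{2}}{5}$)
$\left(j{\left(W,1 \right)} + 101\right)^{2} = \left(\left(- \frac{4}{5} - \frac{1^{2}}{5}\right) + 101\right)^{2} = \left(\left(- \frac{4}{5} - \frac{1}{5}\right) + 101\right)^{2} = \left(-1 + 101\right)^{2} = 100^{2} = 10000$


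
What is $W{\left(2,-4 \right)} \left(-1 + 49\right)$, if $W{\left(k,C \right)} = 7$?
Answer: $336$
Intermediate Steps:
$W{\left(2,-4 \right)} \left(-1 + 49\right) = 7 \left(-1 + 49\right) = 7 \cdot 48 = 336$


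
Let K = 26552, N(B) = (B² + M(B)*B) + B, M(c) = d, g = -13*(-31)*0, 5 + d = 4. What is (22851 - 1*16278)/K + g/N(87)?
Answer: 6573/26552 ≈ 0.24755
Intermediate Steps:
d = -1 (d = -5 + 4 = -1)
g = 0 (g = 403*0 = 0)
M(c) = -1
N(B) = B² (N(B) = (B² - B) + B = B²)
(22851 - 1*16278)/K + g/N(87) = (22851 - 1*16278)/26552 + 0/(87²) = (22851 - 16278)*(1/26552) + 0/7569 = 6573*(1/26552) + 0*(1/7569) = 6573/26552 + 0 = 6573/26552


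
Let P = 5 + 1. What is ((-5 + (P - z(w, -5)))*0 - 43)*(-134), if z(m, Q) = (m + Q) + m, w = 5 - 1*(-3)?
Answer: 5762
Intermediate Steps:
w = 8 (w = 5 + 3 = 8)
P = 6
z(m, Q) = Q + 2*m (z(m, Q) = (Q + m) + m = Q + 2*m)
((-5 + (P - z(w, -5)))*0 - 43)*(-134) = ((-5 + (6 - (-5 + 2*8)))*0 - 43)*(-134) = ((-5 + (6 - (-5 + 16)))*0 - 43)*(-134) = ((-5 + (6 - 1*11))*0 - 43)*(-134) = ((-5 + (6 - 11))*0 - 43)*(-134) = ((-5 - 5)*0 - 43)*(-134) = (-10*0 - 43)*(-134) = (0 - 43)*(-134) = -43*(-134) = 5762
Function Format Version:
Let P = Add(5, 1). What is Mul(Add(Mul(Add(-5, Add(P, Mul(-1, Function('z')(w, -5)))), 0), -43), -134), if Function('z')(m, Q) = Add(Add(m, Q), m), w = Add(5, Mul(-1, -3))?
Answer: 5762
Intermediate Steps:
w = 8 (w = Add(5, 3) = 8)
P = 6
Function('z')(m, Q) = Add(Q, Mul(2, m)) (Function('z')(m, Q) = Add(Add(Q, m), m) = Add(Q, Mul(2, m)))
Mul(Add(Mul(Add(-5, Add(P, Mul(-1, Function('z')(w, -5)))), 0), -43), -134) = Mul(Add(Mul(Add(-5, Add(6, Mul(-1, Add(-5, Mul(2, 8))))), 0), -43), -134) = Mul(Add(Mul(Add(-5, Add(6, Mul(-1, Add(-5, 16)))), 0), -43), -134) = Mul(Add(Mul(Add(-5, Add(6, Mul(-1, 11))), 0), -43), -134) = Mul(Add(Mul(Add(-5, Add(6, -11)), 0), -43), -134) = Mul(Add(Mul(Add(-5, -5), 0), -43), -134) = Mul(Add(Mul(-10, 0), -43), -134) = Mul(Add(0, -43), -134) = Mul(-43, -134) = 5762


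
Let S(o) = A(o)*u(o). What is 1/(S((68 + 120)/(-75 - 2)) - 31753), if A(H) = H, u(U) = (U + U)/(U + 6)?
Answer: -10549/334927053 ≈ -3.1496e-5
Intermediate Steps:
u(U) = 2*U/(6 + U) (u(U) = (2*U)/(6 + U) = 2*U/(6 + U))
S(o) = 2*o**2/(6 + o) (S(o) = o*(2*o/(6 + o)) = 2*o**2/(6 + o))
1/(S((68 + 120)/(-75 - 2)) - 31753) = 1/(2*((68 + 120)/(-75 - 2))**2/(6 + (68 + 120)/(-75 - 2)) - 31753) = 1/(2*(188/(-77))**2/(6 + 188/(-77)) - 31753) = 1/(2*(188*(-1/77))**2/(6 + 188*(-1/77)) - 31753) = 1/(2*(-188/77)**2/(6 - 188/77) - 31753) = 1/(2*(35344/5929)/(274/77) - 31753) = 1/(2*(35344/5929)*(77/274) - 31753) = 1/(35344/10549 - 31753) = 1/(-334927053/10549) = -10549/334927053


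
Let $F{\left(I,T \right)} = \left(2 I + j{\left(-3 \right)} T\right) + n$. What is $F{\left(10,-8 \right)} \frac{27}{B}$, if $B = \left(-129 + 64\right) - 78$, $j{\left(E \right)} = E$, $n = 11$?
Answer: $- \frac{135}{13} \approx -10.385$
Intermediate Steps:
$B = -143$ ($B = -65 - 78 = -143$)
$F{\left(I,T \right)} = 11 - 3 T + 2 I$ ($F{\left(I,T \right)} = \left(2 I - 3 T\right) + 11 = \left(- 3 T + 2 I\right) + 11 = 11 - 3 T + 2 I$)
$F{\left(10,-8 \right)} \frac{27}{B} = \left(11 - -24 + 2 \cdot 10\right) \frac{27}{-143} = \left(11 + 24 + 20\right) 27 \left(- \frac{1}{143}\right) = 55 \left(- \frac{27}{143}\right) = - \frac{135}{13}$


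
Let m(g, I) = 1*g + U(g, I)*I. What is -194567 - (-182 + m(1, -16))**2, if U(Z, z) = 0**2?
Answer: -227328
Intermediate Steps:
U(Z, z) = 0
m(g, I) = g (m(g, I) = 1*g + 0*I = g + 0 = g)
-194567 - (-182 + m(1, -16))**2 = -194567 - (-182 + 1)**2 = -194567 - 1*(-181)**2 = -194567 - 1*32761 = -194567 - 32761 = -227328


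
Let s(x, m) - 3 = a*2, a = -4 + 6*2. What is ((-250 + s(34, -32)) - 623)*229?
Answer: -195566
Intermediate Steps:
a = 8 (a = -4 + 12 = 8)
s(x, m) = 19 (s(x, m) = 3 + 8*2 = 3 + 16 = 19)
((-250 + s(34, -32)) - 623)*229 = ((-250 + 19) - 623)*229 = (-231 - 623)*229 = -854*229 = -195566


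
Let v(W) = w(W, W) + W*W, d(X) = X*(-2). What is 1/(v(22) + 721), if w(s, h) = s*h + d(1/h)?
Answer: 11/18578 ≈ 0.00059210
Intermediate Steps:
d(X) = -2*X
w(s, h) = -2/h + h*s (w(s, h) = s*h - 2/h = h*s - 2/h = -2/h + h*s)
v(W) = -2/W + 2*W**2 (v(W) = (-2/W + W*W) + W*W = (-2/W + W**2) + W**2 = (W**2 - 2/W) + W**2 = -2/W + 2*W**2)
1/(v(22) + 721) = 1/(2*(-1 + 22**3)/22 + 721) = 1/(2*(1/22)*(-1 + 10648) + 721) = 1/(2*(1/22)*10647 + 721) = 1/(10647/11 + 721) = 1/(18578/11) = 11/18578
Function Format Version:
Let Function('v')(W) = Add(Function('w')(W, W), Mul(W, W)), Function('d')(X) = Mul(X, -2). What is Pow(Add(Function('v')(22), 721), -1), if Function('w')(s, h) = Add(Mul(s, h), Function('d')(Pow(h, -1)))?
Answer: Rational(11, 18578) ≈ 0.00059210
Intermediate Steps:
Function('d')(X) = Mul(-2, X)
Function('w')(s, h) = Add(Mul(-2, Pow(h, -1)), Mul(h, s)) (Function('w')(s, h) = Add(Mul(s, h), Mul(-2, Pow(h, -1))) = Add(Mul(h, s), Mul(-2, Pow(h, -1))) = Add(Mul(-2, Pow(h, -1)), Mul(h, s)))
Function('v')(W) = Add(Mul(-2, Pow(W, -1)), Mul(2, Pow(W, 2))) (Function('v')(W) = Add(Add(Mul(-2, Pow(W, -1)), Mul(W, W)), Mul(W, W)) = Add(Add(Mul(-2, Pow(W, -1)), Pow(W, 2)), Pow(W, 2)) = Add(Add(Pow(W, 2), Mul(-2, Pow(W, -1))), Pow(W, 2)) = Add(Mul(-2, Pow(W, -1)), Mul(2, Pow(W, 2))))
Pow(Add(Function('v')(22), 721), -1) = Pow(Add(Mul(2, Pow(22, -1), Add(-1, Pow(22, 3))), 721), -1) = Pow(Add(Mul(2, Rational(1, 22), Add(-1, 10648)), 721), -1) = Pow(Add(Mul(2, Rational(1, 22), 10647), 721), -1) = Pow(Add(Rational(10647, 11), 721), -1) = Pow(Rational(18578, 11), -1) = Rational(11, 18578)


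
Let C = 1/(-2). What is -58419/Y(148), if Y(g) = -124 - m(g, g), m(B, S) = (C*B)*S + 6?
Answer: -58419/10822 ≈ -5.3982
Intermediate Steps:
C = -½ ≈ -0.50000
m(B, S) = 6 - B*S/2 (m(B, S) = (-B/2)*S + 6 = -B*S/2 + 6 = 6 - B*S/2)
Y(g) = -130 + g²/2 (Y(g) = -124 - (6 - g*g/2) = -124 - (6 - g²/2) = -124 + (-6 + g²/2) = -130 + g²/2)
-58419/Y(148) = -58419/(-130 + (½)*148²) = -58419/(-130 + (½)*21904) = -58419/(-130 + 10952) = -58419/10822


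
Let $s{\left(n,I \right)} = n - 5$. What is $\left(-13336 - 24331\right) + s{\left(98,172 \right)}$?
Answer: $-37574$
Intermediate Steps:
$s{\left(n,I \right)} = -5 + n$
$\left(-13336 - 24331\right) + s{\left(98,172 \right)} = \left(-13336 - 24331\right) + \left(-5 + 98\right) = -37667 + 93 = -37574$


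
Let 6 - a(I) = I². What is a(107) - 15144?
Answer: -26587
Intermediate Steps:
a(I) = 6 - I²
a(107) - 15144 = (6 - 1*107²) - 15144 = (6 - 1*11449) - 15144 = (6 - 11449) - 15144 = -11443 - 15144 = -26587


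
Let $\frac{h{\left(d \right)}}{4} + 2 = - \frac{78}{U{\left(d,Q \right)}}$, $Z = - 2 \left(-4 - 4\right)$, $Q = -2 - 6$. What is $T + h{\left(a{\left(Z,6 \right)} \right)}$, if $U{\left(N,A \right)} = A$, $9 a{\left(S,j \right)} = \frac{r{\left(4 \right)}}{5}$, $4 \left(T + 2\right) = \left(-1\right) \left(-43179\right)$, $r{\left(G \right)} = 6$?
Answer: $\frac{43295}{4} \approx 10824.0$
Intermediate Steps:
$Q = -8$ ($Q = -2 - 6 = -8$)
$T = \frac{43171}{4}$ ($T = -2 + \frac{\left(-1\right) \left(-43179\right)}{4} = -2 + \frac{1}{4} \cdot 43179 = -2 + \frac{43179}{4} = \frac{43171}{4} \approx 10793.0$)
$Z = 16$ ($Z = \left(-2\right) \left(-8\right) = 16$)
$a{\left(S,j \right)} = \frac{2}{15}$ ($a{\left(S,j \right)} = \frac{6 \cdot \frac{1}{5}}{9} = \frac{1}{9} \cdot \frac{6}{5} = \frac{2}{15}$)
$h{\left(d \right)} = 31$ ($h{\left(d \right)} = -8 + 4 \left(- \frac{78}{-8}\right) = -8 + 4 \left(\left(-78\right) \left(- \frac{1}{8}\right)\right) = -8 + 4 \cdot \frac{39}{4} = -8 + 39 = 31$)
$T + h{\left(a{\left(Z,6 \right)} \right)} = \frac{43171}{4} + 31 = \frac{43295}{4}$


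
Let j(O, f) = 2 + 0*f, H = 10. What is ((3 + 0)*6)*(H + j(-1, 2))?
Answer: 216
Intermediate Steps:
j(O, f) = 2 (j(O, f) = 2 + 0 = 2)
((3 + 0)*6)*(H + j(-1, 2)) = ((3 + 0)*6)*(10 + 2) = (3*6)*12 = 18*12 = 216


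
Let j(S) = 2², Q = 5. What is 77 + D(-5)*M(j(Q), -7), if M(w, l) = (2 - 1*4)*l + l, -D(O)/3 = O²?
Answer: -448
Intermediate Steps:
j(S) = 4
D(O) = -3*O²
M(w, l) = -l (M(w, l) = (2 - 4)*l + l = -2*l + l = -l)
77 + D(-5)*M(j(Q), -7) = 77 + (-3*(-5)²)*(-1*(-7)) = 77 - 3*25*7 = 77 - 75*7 = 77 - 525 = -448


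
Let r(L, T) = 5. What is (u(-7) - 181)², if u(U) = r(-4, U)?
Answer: 30976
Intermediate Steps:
u(U) = 5
(u(-7) - 181)² = (5 - 181)² = (-176)² = 30976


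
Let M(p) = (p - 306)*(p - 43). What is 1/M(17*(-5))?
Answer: 1/50048 ≈ 1.9981e-5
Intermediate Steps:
M(p) = (-306 + p)*(-43 + p)
1/M(17*(-5)) = 1/(13158 + (17*(-5))**2 - 5933*(-5)) = 1/(13158 + (-85)**2 - 349*(-85)) = 1/(13158 + 7225 + 29665) = 1/50048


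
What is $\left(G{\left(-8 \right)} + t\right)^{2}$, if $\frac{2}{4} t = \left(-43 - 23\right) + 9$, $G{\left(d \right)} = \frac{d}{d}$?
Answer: $12769$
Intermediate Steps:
$G{\left(d \right)} = 1$
$t = -114$ ($t = 2 \left(\left(-43 - 23\right) + 9\right) = 2 \left(-66 + 9\right) = 2 \left(-57\right) = -114$)
$\left(G{\left(-8 \right)} + t\right)^{2} = \left(1 - 114\right)^{2} = \left(-113\right)^{2} = 12769$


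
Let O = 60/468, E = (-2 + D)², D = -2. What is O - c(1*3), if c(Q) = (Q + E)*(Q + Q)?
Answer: -4441/39 ≈ -113.87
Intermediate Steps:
E = 16 (E = (-2 - 2)² = (-4)² = 16)
c(Q) = 2*Q*(16 + Q) (c(Q) = (Q + 16)*(Q + Q) = (16 + Q)*(2*Q) = 2*Q*(16 + Q))
O = 5/39 (O = 60*(1/468) = 5/39 ≈ 0.12821)
O - c(1*3) = 5/39 - 2*1*3*(16 + 1*3) = 5/39 - 2*3*(16 + 3) = 5/39 - 2*3*19 = 5/39 - 1*114 = 5/39 - 114 = -4441/39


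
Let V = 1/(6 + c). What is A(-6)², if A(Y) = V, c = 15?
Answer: 1/441 ≈ 0.0022676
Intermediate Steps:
V = 1/21 (V = 1/(6 + 15) = 1/21 ≈ 0.047619)
A(Y) = 1/21
A(-6)² = (1/21)² = 1/441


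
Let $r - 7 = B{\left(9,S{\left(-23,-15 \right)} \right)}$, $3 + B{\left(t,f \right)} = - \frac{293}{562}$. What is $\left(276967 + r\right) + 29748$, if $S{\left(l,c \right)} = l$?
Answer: $\frac{172375785}{562} \approx 3.0672 \cdot 10^{5}$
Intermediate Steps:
$B{\left(t,f \right)} = - \frac{1979}{562}$ ($B{\left(t,f \right)} = -3 - \frac{293}{562} = - \frac{1979}{562}$)
$r = \frac{1955}{562}$ ($r = 7 - \frac{1979}{562} = \frac{1955}{562} \approx 3.4786$)
$\left(276967 + r\right) + 29748 = \left(276967 + \frac{1955}{562}\right) + 29748 = \frac{155657409}{562} + 29748 = \frac{172375785}{562}$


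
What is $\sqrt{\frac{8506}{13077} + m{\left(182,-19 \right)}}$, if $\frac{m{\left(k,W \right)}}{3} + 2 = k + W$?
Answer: $\frac{\sqrt{9189784741}}{4359} \approx 21.992$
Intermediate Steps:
$m{\left(k,W \right)} = -6 + 3 W + 3 k$ ($m{\left(k,W \right)} = -6 + 3 \left(k + W\right) = -6 + 3 \left(W + k\right) = -6 + \left(3 W + 3 k\right) = -6 + 3 W + 3 k$)
$\sqrt{\frac{8506}{13077} + m{\left(182,-19 \right)}} = \sqrt{\frac{8506}{13077} + \left(-6 + 3 \left(-19\right) + 3 \cdot 182\right)} = \sqrt{8506 \cdot \frac{1}{13077} - -483} = \sqrt{\frac{8506}{13077} + 483} = \sqrt{\frac{6324697}{13077}} = \frac{\sqrt{9189784741}}{4359}$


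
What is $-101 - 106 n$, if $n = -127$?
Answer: $13361$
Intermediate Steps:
$-101 - 106 n = -101 - -13462 = -101 + 13462 = 13361$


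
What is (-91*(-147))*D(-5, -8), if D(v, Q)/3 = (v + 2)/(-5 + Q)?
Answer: 9261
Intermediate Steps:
D(v, Q) = 3*(2 + v)/(-5 + Q) (D(v, Q) = 3*((v + 2)/(-5 + Q)) = 3*((2 + v)/(-5 + Q)) = 3*(2 + v)/(-5 + Q))
(-91*(-147))*D(-5, -8) = (-91*(-147))*(3*(2 - 5)/(-5 - 8)) = 13377*(3*(-3)/(-13)) = 13377*(3*(-1/13)*(-3)) = 13377*(9/13) = 9261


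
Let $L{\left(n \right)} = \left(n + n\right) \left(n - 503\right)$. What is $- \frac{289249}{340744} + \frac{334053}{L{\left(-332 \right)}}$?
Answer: $- \frac{1454520629}{5903815730} \approx -0.24637$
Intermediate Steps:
$L{\left(n \right)} = 2 n \left(-503 + n\right)$
$- \frac{289249}{340744} + \frac{334053}{L{\left(-332 \right)}} = - \frac{289249}{340744} + \frac{334053}{2 \left(-332\right) \left(-503 - 332\right)} = \left(-289249\right) \frac{1}{340744} + \frac{334053}{2 \left(-332\right) \left(-835\right)} = - \frac{289249}{340744} + \frac{334053}{554440} = - \frac{1454520629}{5903815730}$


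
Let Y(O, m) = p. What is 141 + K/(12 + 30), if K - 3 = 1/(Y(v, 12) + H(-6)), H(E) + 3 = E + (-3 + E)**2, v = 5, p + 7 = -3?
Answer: 367351/2604 ≈ 141.07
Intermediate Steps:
p = -10 (p = -7 - 3 = -10)
Y(O, m) = -10
H(E) = -3 + E + (-3 + E)**2 (H(E) = -3 + (E + (-3 + E)**2) = -3 + E + (-3 + E)**2)
K = 187/62 (K = 3 + 1/(-10 + (-3 - 6 + (-3 - 6)**2)) = 3 + 1/(-10 + (-3 - 6 + (-9)**2)) = 3 + 1/(-10 + (-3 - 6 + 81)) = 3 + 1/(-10 + 72) = 3 + 1/62 = 187/62 ≈ 3.0161)
141 + K/(12 + 30) = 141 + (187/62)/(12 + 30) = 141 + (187/62)/42 = 141 + (1/42)*(187/62) = 141 + 187/2604 = 367351/2604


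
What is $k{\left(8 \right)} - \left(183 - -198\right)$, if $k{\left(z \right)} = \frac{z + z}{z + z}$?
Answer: $-380$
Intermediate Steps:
$k{\left(z \right)} = 1$ ($k{\left(z \right)} = \frac{2 z}{2 z} = 2 z \frac{1}{2 z} = 1$)
$k{\left(8 \right)} - \left(183 - -198\right) = 1 - \left(183 - -198\right) = 1 - \left(183 + 198\right) = 1 - 381 = -380$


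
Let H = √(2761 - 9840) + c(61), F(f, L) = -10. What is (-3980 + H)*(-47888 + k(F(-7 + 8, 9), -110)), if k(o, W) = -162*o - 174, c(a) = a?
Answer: 182006198 - 46442*I*√7079 ≈ 1.8201e+8 - 3.9075e+6*I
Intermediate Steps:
k(o, W) = -174 - 162*o
H = 61 + I*√7079 (H = √(2761 - 9840) + 61 = √(-7079) + 61 = I*√7079 + 61 = 61 + I*√7079 ≈ 61.0 + 84.137*I)
(-3980 + H)*(-47888 + k(F(-7 + 8, 9), -110)) = (-3980 + (61 + I*√7079))*(-47888 + (-174 - 162*(-10))) = (-3919 + I*√7079)*(-47888 + (-174 + 1620)) = (-3919 + I*√7079)*(-47888 + 1446) = (-3919 + I*√7079)*(-46442) = 182006198 - 46442*I*√7079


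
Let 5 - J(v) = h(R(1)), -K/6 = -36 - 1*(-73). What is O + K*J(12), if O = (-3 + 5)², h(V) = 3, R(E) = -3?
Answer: -440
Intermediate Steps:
K = -222 (K = -6*(-36 - 1*(-73)) = -6*(-36 + 73) = -6*37 = -222)
J(v) = 2 (J(v) = 5 - 1*3 = 5 - 3 = 2)
O = 4 (O = 2² = 4)
O + K*J(12) = 4 - 222*2 = 4 - 444 = -440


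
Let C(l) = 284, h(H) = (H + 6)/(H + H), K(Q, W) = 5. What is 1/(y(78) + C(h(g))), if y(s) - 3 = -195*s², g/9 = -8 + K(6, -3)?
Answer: -1/1186093 ≈ -8.4310e-7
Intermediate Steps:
g = -27 (g = 9*(-8 + 5) = 9*(-3) = -27)
y(s) = 3 - 195*s²
h(H) = (6 + H)/(2*H) (h(H) = (6 + H)/((2*H)) = (6 + H)*(1/(2*H)) = (6 + H)/(2*H))
1/(y(78) + C(h(g))) = 1/((3 - 195*78²) + 284) = 1/((3 - 195*6084) + 284) = 1/((3 - 1186380) + 284) = 1/(-1186377 + 284) = 1/(-1186093) = -1/1186093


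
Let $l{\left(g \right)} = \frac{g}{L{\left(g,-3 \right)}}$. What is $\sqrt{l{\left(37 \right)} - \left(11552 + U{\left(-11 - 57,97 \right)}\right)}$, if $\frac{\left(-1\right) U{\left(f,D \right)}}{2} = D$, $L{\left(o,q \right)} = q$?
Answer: $\frac{i \sqrt{102333}}{3} \approx 106.63 i$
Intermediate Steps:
$U{\left(f,D \right)} = - 2 D$
$l{\left(g \right)} = - \frac{g}{3}$ ($l{\left(g \right)} = \frac{g}{-3} = g \left(- \frac{1}{3}\right) = - \frac{g}{3}$)
$\sqrt{l{\left(37 \right)} - \left(11552 + U{\left(-11 - 57,97 \right)}\right)} = \sqrt{\left(- \frac{1}{3}\right) 37 - \left(11552 - 194\right)} = \sqrt{- \frac{37}{3} - 11358} = \sqrt{- \frac{34111}{3}} = \frac{i \sqrt{102333}}{3}$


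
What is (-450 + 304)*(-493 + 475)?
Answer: 2628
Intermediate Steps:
(-450 + 304)*(-493 + 475) = -146*(-18) = 2628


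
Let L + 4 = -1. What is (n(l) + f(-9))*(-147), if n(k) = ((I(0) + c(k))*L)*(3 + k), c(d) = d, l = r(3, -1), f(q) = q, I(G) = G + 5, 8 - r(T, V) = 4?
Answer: 47628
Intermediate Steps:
r(T, V) = 4 (r(T, V) = 8 - 1*4 = 8 - 4 = 4)
I(G) = 5 + G
L = -5 (L = -4 - 1 = -5)
l = 4
n(k) = (-25 - 5*k)*(3 + k) (n(k) = (((5 + 0) + k)*(-5))*(3 + k) = ((5 + k)*(-5))*(3 + k) = (-25 - 5*k)*(3 + k))
(n(l) + f(-9))*(-147) = ((-75 - 40*4 - 5*4**2) - 9)*(-147) = ((-75 - 160 - 5*16) - 9)*(-147) = ((-75 - 160 - 80) - 9)*(-147) = (-315 - 9)*(-147) = -324*(-147) = 47628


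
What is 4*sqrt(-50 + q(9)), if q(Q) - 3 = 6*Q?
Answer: 4*sqrt(7) ≈ 10.583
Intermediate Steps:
q(Q) = 3 + 6*Q
4*sqrt(-50 + q(9)) = 4*sqrt(-50 + (3 + 6*9)) = 4*sqrt(-50 + (3 + 54)) = 4*sqrt(-50 + 57) = 4*sqrt(7)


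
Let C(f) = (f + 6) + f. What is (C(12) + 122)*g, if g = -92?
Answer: -13984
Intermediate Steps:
C(f) = 6 + 2*f (C(f) = (6 + f) + f = 6 + 2*f)
(C(12) + 122)*g = ((6 + 2*12) + 122)*(-92) = ((6 + 24) + 122)*(-92) = (30 + 122)*(-92) = 152*(-92) = -13984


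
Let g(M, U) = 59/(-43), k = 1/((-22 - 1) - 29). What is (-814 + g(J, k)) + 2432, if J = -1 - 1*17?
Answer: 69515/43 ≈ 1616.6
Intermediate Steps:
k = -1/52 (k = 1/(-23 - 29) = 1/(-52) = -1/52 ≈ -0.019231)
J = -18 (J = -1 - 17 = -18)
g(M, U) = -59/43 (g(M, U) = 59*(-1/43) = -59/43)
(-814 + g(J, k)) + 2432 = (-814 - 59/43) + 2432 = -35061/43 + 2432 = 69515/43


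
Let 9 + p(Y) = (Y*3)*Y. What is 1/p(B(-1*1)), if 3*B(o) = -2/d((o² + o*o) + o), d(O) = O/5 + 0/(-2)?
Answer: 3/73 ≈ 0.041096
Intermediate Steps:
d(O) = O/5 (d(O) = O*(⅕) + 0*(-½) = O/5 + 0 = O/5)
B(o) = -2/(3*(o/5 + 2*o²/5)) (B(o) = (-2*5/((o² + o*o) + o))/3 = (-2*5/((o² + o²) + o))/3 = (-2*5/(2*o² + o))/3 = (-2*5/(o + 2*o²))/3 = (-2/(o/5 + 2*o²/5))/3 = -2/(3*(o/5 + 2*o²/5)))
p(Y) = -9 + 3*Y² (p(Y) = -9 + (Y*3)*Y = -9 + (3*Y)*Y = -9 + 3*Y²)
1/p(B(-1*1)) = 1/(-9 + 3*(-10/(3*((-1*1))*(1 + 2*(-1*1))))²) = 1/(-9 + 3*(-10/3/(-1*(1 + 2*(-1))))²) = 1/(-9 + 3*(-10/3*(-1)/(1 - 2))²) = 1/(-9 + 3*(-10/3*(-1)/(-1))²) = 1/(-9 + 3*(-10/3*(-1)*(-1))²) = 1/(-9 + 3*(-10/3)²) = 1/(-9 + 3*(100/9)) = 1/(-9 + 100/3) = 1/(73/3) = 3/73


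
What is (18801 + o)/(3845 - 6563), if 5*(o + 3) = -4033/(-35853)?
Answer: -91076419/13168710 ≈ -6.9161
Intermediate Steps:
o = -14426/4845 (o = -3 + (-4033/(-35853))/5 = -3 + (-4033*(-1/35853))/5 = -3 + (⅕)*(109/969) = -3 + 109/4845 = -14426/4845 ≈ -2.9775)
(18801 + o)/(3845 - 6563) = (18801 - 14426/4845)/(3845 - 6563) = (91076419/4845)/(-2718) = (91076419/4845)*(-1/2718) = -91076419/13168710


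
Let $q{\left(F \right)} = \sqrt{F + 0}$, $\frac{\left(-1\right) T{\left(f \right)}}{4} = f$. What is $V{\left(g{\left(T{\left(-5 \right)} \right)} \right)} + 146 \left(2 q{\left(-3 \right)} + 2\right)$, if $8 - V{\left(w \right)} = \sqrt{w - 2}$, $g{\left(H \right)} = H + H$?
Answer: $300 - \sqrt{38} + 292 i \sqrt{3} \approx 293.84 + 505.76 i$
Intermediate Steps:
$T{\left(f \right)} = - 4 f$
$g{\left(H \right)} = 2 H$
$q{\left(F \right)} = \sqrt{F}$
$V{\left(w \right)} = 8 - \sqrt{-2 + w}$ ($V{\left(w \right)} = 8 - \sqrt{w - 2} = 8 - \sqrt{-2 + w}$)
$V{\left(g{\left(T{\left(-5 \right)} \right)} \right)} + 146 \left(2 q{\left(-3 \right)} + 2\right) = \left(8 - \sqrt{-2 + 2 \left(\left(-4\right) \left(-5\right)\right)}\right) + 146 \left(2 \sqrt{-3} + 2\right) = \left(8 - \sqrt{-2 + 2 \cdot 20}\right) + 146 \left(2 i \sqrt{3} + 2\right) = \left(8 - \sqrt{-2 + 40}\right) + 146 \left(2 i \sqrt{3} + 2\right) = \left(8 - \sqrt{38}\right) + 146 \left(2 + 2 i \sqrt{3}\right) = \left(8 - \sqrt{38}\right) + \left(292 + 292 i \sqrt{3}\right) = 300 - \sqrt{38} + 292 i \sqrt{3}$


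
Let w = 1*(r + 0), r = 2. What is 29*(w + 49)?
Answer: 1479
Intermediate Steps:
w = 2 (w = 1*(2 + 0) = 1*2 = 2)
29*(w + 49) = 29*(2 + 49) = 29*51 = 1479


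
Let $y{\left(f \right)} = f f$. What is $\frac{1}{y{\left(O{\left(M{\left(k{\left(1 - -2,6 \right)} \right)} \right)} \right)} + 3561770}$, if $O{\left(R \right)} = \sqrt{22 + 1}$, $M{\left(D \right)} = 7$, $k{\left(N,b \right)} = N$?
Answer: $\frac{1}{3561793} \approx 2.8076 \cdot 10^{-7}$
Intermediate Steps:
$O{\left(R \right)} = \sqrt{23}$
$y{\left(f \right)} = f^{2}$
$\frac{1}{y{\left(O{\left(M{\left(k{\left(1 - -2,6 \right)} \right)} \right)} \right)} + 3561770} = \frac{1}{\left(\sqrt{23}\right)^{2} + 3561770} = \frac{1}{23 + 3561770} = \frac{1}{3561793}$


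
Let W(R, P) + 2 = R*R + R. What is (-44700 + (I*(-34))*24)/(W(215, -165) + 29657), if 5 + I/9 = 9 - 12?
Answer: 4684/25365 ≈ 0.18466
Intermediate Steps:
W(R, P) = -2 + R + R² (W(R, P) = -2 + (R*R + R) = -2 + (R² + R) = -2 + (R + R²) = -2 + R + R²)
I = -72 (I = -45 + 9*(9 - 12) = -45 + 9*(-3) = -45 - 27 = -72)
(-44700 + (I*(-34))*24)/(W(215, -165) + 29657) = (-44700 - 72*(-34)*24)/((-2 + 215 + 215²) + 29657) = (-44700 + 2448*24)/((-2 + 215 + 46225) + 29657) = (-44700 + 58752)/(46438 + 29657) = 14052/76095 = 14052*(1/76095) = 4684/25365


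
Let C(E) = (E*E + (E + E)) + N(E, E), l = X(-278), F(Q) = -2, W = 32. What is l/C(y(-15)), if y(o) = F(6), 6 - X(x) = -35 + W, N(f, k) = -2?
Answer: -9/2 ≈ -4.5000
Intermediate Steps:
X(x) = 9 (X(x) = 6 - (-35 + 32) = 6 - 1*(-3) = 6 + 3 = 9)
y(o) = -2
l = 9
C(E) = -2 + E² + 2*E (C(E) = (E*E + (E + E)) - 2 = (E² + 2*E) - 2 = -2 + E² + 2*E)
l/C(y(-15)) = 9/(-2 + (-2)² + 2*(-2)) = 9/(-2 + 4 - 4) = 9/(-2) = 9*(-½) = -9/2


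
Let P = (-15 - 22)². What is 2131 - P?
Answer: 762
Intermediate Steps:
P = 1369 (P = (-37)² = 1369)
2131 - P = 2131 - 1*1369 = 2131 - 1369 = 762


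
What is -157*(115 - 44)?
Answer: -11147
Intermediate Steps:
-157*(115 - 44) = -157*71 = -11147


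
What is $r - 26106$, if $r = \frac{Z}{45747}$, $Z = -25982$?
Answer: $- \frac{1194297164}{45747} \approx -26107.0$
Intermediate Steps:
$r = - \frac{25982}{45747} \approx -0.56795$
$r - 26106 = - \frac{25982}{45747} - 26106 = - \frac{1194297164}{45747}$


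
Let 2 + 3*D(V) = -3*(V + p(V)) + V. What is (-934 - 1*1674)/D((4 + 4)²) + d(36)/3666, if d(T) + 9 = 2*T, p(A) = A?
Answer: 4783845/196742 ≈ 24.315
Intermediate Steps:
d(T) = -9 + 2*T
D(V) = -⅔ - 5*V/3 (D(V) = -⅔ + (-3*(V + V) + V)/3 = -⅔ + (-6*V + V)/3 = -⅔ + (-5*V)/3 = -⅔ - 5*V/3)
(-934 - 1*1674)/D((4 + 4)²) + d(36)/3666 = (-934 - 1*1674)/(-⅔ - 5*(4 + 4)²/3) + (-9 + 2*36)/3666 = (-934 - 1674)/(-⅔ - 5/3*8²) + (-9 + 72)*(1/3666) = -2608/(-⅔ - 5/3*64) + 63*(1/3666) = -2608/(-⅔ - 320/3) + 21/1222 = -2608/(-322/3) + 21/1222 = -2608*(-3/322) + 21/1222 = 3912/161 + 21/1222 = 4783845/196742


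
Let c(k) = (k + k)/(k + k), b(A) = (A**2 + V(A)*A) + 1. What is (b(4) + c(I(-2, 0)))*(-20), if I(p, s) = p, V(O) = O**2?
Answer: -1640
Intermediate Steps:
b(A) = 1 + A**2 + A**3 (b(A) = (A**2 + A**2*A) + 1 = (A**2 + A**3) + 1 = 1 + A**2 + A**3)
c(k) = 1 (c(k) = (2*k)/((2*k)) = (2*k)*(1/(2*k)) = 1)
(b(4) + c(I(-2, 0)))*(-20) = ((1 + 4**2 + 4**3) + 1)*(-20) = ((1 + 16 + 64) + 1)*(-20) = (81 + 1)*(-20) = 82*(-20) = -1640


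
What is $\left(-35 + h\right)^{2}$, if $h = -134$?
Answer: $28561$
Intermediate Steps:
$\left(-35 + h\right)^{2} = \left(-35 - 134\right)^{2} = \left(-169\right)^{2} = 28561$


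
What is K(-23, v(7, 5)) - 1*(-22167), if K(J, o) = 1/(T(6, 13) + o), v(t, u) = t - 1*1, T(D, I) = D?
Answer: 266005/12 ≈ 22167.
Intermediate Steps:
v(t, u) = -1 + t (v(t, u) = t - 1 = -1 + t)
K(J, o) = 1/(6 + o)
K(-23, v(7, 5)) - 1*(-22167) = 1/(6 + (-1 + 7)) - 1*(-22167) = 1/(6 + 6) + 22167 = 1/12 + 22167 = 266005/12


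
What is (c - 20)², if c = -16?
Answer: 1296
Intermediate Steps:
(c - 20)² = (-16 - 20)² = (-36)² = 1296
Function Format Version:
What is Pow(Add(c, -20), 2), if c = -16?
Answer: 1296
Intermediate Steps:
Pow(Add(c, -20), 2) = Pow(Add(-16, -20), 2) = Pow(-36, 2) = 1296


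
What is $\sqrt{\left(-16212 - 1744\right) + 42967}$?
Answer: $3 \sqrt{2779} \approx 158.15$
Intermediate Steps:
$\sqrt{\left(-16212 - 1744\right) + 42967} = \sqrt{-17956 + 42967} = \sqrt{25011} = 3 \sqrt{2779}$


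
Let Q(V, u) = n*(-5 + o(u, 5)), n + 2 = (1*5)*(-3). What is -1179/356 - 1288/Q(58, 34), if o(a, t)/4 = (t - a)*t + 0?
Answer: -12183683/3540420 ≈ -3.4413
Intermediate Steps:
n = -17 (n = -2 + (1*5)*(-3) = -2 + 5*(-3) = -2 - 15 = -17)
o(a, t) = 4*t*(t - a) (o(a, t) = 4*((t - a)*t + 0) = 4*(t*(t - a) + 0) = 4*(t*(t - a)) = 4*t*(t - a))
Q(V, u) = -1615 + 340*u (Q(V, u) = -17*(-5 + 4*5*(5 - u)) = -17*(-5 + (100 - 20*u)) = -17*(95 - 20*u) = -1615 + 340*u)
-1179/356 - 1288/Q(58, 34) = -1179/356 - 1288/(-1615 + 340*34) = -1179*1/356 - 1288/(-1615 + 11560) = -1179/356 - 1288/9945 = -12183683/3540420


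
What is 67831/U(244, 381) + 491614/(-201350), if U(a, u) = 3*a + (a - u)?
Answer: 1336526152/11980325 ≈ 111.56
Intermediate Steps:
U(a, u) = -u + 4*a
67831/U(244, 381) + 491614/(-201350) = 67831/(-1*381 + 4*244) + 491614/(-201350) = 67831/(-381 + 976) + 491614*(-1/201350) = 67831/595 - 245807/100675 = 1336526152/11980325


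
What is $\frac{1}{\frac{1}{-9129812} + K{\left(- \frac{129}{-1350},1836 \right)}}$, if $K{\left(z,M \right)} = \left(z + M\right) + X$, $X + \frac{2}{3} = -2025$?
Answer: $- \frac{2054207700}{389418436367} \approx -0.0052751$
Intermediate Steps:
$X = - \frac{6077}{3}$ ($X = - \frac{2}{3} - 2025 = - \frac{6077}{3} \approx -2025.7$)
$K{\left(z,M \right)} = - \frac{6077}{3} + M + z$ ($K{\left(z,M \right)} = \left(z + M\right) - \frac{6077}{3} = \left(M + z\right) - \frac{6077}{3} = - \frac{6077}{3} + M + z$)
$\frac{1}{\frac{1}{-9129812} + K{\left(- \frac{129}{-1350},1836 \right)}} = \frac{1}{\frac{1}{-9129812} - \left(\frac{569}{3} - \frac{43}{450}\right)} = \frac{1}{- \frac{1}{9129812} - \frac{85307}{450}} = \frac{1}{- \frac{389418436367}{2054207700}} = - \frac{2054207700}{389418436367}$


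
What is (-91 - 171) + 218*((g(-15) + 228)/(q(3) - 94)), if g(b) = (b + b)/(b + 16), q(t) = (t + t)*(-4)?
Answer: -37040/59 ≈ -627.80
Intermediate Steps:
q(t) = -8*t (q(t) = (2*t)*(-4) = -8*t)
g(b) = 2*b/(16 + b) (g(b) = (2*b)/(16 + b) = 2*b/(16 + b))
(-91 - 171) + 218*((g(-15) + 228)/(q(3) - 94)) = (-91 - 171) + 218*((2*(-15)/(16 - 15) + 228)/(-8*3 - 94)) = -262 + 218*((2*(-15)/1 + 228)/(-24 - 94)) = -262 + 218*((2*(-15)*1 + 228)/(-118)) = -262 + 218*((-30 + 228)*(-1/118)) = -262 + 218*(198*(-1/118)) = -262 + 218*(-99/59) = -262 - 21582/59 = -37040/59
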